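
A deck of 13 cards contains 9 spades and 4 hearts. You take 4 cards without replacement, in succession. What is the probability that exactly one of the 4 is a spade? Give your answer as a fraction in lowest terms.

36/715

One ordering (a spade drawn first) has probability 9/13 × 4/12 × 3/11 × 2/10 = 216/17160 = 9/715.
There are C(4,1) = 4 such orderings, each equally likely, so P = 4 × 9/715 = 36/715.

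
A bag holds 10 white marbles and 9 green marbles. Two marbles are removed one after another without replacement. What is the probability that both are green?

P(every draw is green) = 9/19 × 8/18 = 72/342 = 4/19.

4/19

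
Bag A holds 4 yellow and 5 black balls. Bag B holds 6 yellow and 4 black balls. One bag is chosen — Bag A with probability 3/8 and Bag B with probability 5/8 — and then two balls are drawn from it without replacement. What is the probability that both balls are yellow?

13/48

From Bag A: P(both yellow) = (4/9)(3/8) = 1/6.
From Bag B: P(both yellow) = (6/10)(5/9) = 1/3.
Total probability = (3/8)(1/6) + (5/8)(1/3) = 13/48.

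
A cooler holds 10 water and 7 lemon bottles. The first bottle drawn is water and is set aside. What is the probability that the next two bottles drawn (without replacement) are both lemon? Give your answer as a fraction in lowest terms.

After the first draw, 7 of the remaining 16 bottles are lemon.
P = 7/16 × 6/15 = 42/240 = 7/40.

7/40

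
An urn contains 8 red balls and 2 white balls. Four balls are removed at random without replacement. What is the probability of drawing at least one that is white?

P(no white) = 8/10 × 7/9 × 6/8 × 5/7 = 1680/5040 = 1/3.
P(at least one) = 1 − 1/3 = 2/3.

2/3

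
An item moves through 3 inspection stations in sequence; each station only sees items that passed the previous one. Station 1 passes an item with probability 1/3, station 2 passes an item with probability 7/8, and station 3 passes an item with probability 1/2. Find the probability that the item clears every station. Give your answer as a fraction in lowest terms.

The events are sequential, so multiply the conditional probabilities:
P = 1/3 × 7/8 × 1/2 = 7/48.

7/48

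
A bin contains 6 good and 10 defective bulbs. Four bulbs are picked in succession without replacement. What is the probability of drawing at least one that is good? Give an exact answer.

P(no good) = 10/16 × 9/15 × 8/14 × 7/13 = 5040/43680 = 3/26.
P(at least one) = 1 − 3/26 = 23/26.

23/26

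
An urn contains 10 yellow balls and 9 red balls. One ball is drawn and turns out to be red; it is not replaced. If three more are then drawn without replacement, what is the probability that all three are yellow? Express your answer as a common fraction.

5/34

After the first draw, 10 of the remaining 18 balls are yellow.
P = 10/18 × 9/17 × 8/16 = 720/4896 = 5/34.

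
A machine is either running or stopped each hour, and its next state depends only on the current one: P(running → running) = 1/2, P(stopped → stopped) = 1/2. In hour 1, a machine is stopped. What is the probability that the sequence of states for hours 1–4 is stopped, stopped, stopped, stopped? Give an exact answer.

1/8

Hour 1 is given. For each transition, use the conditional probability from the current state:
P(stopped | stopped) = 1/2; P(stopped | stopped) = 1/2; P(stopped | stopped) = 1/2.
P = 1/2 × 1/2 × 1/2 = 1/8.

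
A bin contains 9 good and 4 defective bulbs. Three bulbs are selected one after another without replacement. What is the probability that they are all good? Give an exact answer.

42/143

P(every draw is good) = 9/13 × 8/12 × 7/11 = 504/1716 = 42/143.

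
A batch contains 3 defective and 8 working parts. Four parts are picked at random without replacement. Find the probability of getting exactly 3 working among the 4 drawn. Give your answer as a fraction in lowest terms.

One ordering (working drawn first) has probability 8/11 × 7/10 × 6/9 × 3/8 = 1008/7920 = 7/55.
There are C(4,3) = 4 such orderings, each equally likely, so P = 4 × 7/55 = 28/55.

28/55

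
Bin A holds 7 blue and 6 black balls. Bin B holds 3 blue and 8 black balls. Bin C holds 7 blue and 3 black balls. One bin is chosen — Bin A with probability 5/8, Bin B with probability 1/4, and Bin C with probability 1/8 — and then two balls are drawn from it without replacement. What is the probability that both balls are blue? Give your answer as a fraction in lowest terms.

From Bin A: P(both blue) = (7/13)(6/12) = 7/26.
From Bin B: P(both blue) = (3/11)(2/10) = 3/55.
From Bin C: P(both blue) = (7/10)(6/9) = 7/15.
Total probability = (5/8)(7/26) + (1/4)(3/55) + (1/8)(7/15) = 1649/6864.

1649/6864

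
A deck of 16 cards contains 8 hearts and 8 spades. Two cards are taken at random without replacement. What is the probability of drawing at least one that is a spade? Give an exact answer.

23/30

P(no spades) = 8/16 × 7/15 = 56/240 = 7/30.
P(at least one) = 1 − 7/30 = 23/30.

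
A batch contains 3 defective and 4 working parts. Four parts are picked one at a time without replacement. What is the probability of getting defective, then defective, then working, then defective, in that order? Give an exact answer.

1/35

Each draw changes the counts, so multiply the conditional probabilities along the sequence:
P = 3/7 × 2/6 × 4/5 × 1/4 = 24/840 = 1/35.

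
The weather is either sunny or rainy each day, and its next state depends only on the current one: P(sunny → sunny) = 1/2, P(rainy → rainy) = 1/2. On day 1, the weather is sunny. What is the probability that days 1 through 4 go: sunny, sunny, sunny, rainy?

1/8

Day 1 is given. For each transition, use the conditional probability from the current state:
P(sunny | sunny) = 1/2; P(sunny | sunny) = 1/2; P(rainy | sunny) = 1/2.
P = 1/2 × 1/2 × 1/2 = 1/8.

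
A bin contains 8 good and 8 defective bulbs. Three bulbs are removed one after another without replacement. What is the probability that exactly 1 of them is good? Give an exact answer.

One ordering (good drawn first) has probability 8/16 × 8/15 × 7/14 = 448/3360 = 2/15.
There are C(3,1) = 3 such orderings, each equally likely, so P = 3 × 2/15 = 2/5.

2/5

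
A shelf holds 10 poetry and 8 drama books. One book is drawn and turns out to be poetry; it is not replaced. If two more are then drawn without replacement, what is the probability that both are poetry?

9/34

With the first book removed, 9 poetry remain out of 17.
P = 9/17 × 8/16 = 72/272 = 9/34.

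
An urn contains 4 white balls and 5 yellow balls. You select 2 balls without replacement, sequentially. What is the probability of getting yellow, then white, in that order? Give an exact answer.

5/18

Chain rule:
P = 5/9 × 4/8 = 20/72 = 5/18.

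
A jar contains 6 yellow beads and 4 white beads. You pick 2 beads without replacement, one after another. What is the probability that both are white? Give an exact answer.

P(every draw is white) = 4/10 × 3/9 = 12/90 = 2/15.

2/15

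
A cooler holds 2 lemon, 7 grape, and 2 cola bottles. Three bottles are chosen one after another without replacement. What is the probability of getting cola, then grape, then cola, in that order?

Chain rule:
P = 2/11 × 7/10 × 1/9 = 14/990 = 7/495.

7/495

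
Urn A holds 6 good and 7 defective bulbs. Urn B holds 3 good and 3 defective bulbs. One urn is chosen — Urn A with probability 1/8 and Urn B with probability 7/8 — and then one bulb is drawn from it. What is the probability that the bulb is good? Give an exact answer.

103/208

From Urn A: P(good) = 6/13.
From Urn B: P(good) = 3/6.
Total probability = (1/8)(6/13) + (7/8)(3/6) = 103/208.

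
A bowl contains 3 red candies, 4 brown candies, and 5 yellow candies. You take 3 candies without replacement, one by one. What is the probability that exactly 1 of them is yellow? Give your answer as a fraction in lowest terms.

21/44

One ordering (yellow drawn first) has probability 5/12 × 7/11 × 6/10 = 210/1320 = 7/44.
There are C(3,1) = 3 such orderings, each equally likely, so P = 3 × 7/44 = 21/44.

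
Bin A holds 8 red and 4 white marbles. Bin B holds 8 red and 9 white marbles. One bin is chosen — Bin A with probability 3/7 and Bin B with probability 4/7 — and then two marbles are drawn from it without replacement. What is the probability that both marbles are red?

56/187

From Bin A: P(both red) = (8/12)(7/11) = 14/33.
From Bin B: P(both red) = (8/17)(7/16) = 7/34.
Total probability = (3/7)(14/33) + (4/7)(7/34) = 56/187.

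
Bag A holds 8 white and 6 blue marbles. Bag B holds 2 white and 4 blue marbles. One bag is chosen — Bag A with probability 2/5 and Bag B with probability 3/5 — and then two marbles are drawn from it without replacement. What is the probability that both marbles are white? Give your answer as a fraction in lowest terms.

From Bag A: P(both white) = (8/14)(7/13) = 4/13.
From Bag B: P(both white) = (2/6)(1/5) = 1/15.
Total probability = (2/5)(4/13) + (3/5)(1/15) = 53/325.

53/325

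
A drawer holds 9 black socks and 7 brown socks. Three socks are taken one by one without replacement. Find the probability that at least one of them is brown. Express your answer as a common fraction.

P(no brown) = 9/16 × 8/15 × 7/14 = 504/3360 = 3/20.
P(at least one) = 1 − 3/20 = 17/20.

17/20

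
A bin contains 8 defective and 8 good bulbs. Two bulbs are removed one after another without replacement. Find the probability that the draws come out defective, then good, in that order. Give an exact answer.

Chain rule:
P = 8/16 × 8/15 = 64/240 = 4/15.

4/15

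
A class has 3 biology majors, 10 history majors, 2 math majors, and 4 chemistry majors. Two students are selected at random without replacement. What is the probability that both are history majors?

P = 10/19 × 9/18 = 90/342 = 5/19.

5/19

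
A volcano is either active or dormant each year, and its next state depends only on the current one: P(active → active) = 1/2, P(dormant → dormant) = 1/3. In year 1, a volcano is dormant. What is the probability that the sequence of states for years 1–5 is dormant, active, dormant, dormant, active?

Year 1 is given. For each transition, use the conditional probability from the current state:
P(active | dormant) = 2/3; P(dormant | active) = 1/2; P(dormant | dormant) = 1/3; P(active | dormant) = 2/3.
P = 2/3 × 1/2 × 1/3 × 2/3 = 4/54 = 2/27.

2/27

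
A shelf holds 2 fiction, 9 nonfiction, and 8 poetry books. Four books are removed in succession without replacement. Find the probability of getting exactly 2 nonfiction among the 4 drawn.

One ordering (nonfiction drawn first) has probability 9/19 × 8/18 × 10/17 × 9/16 = 6480/93024 = 45/646.
There are C(4,2) = 6 such orderings, each equally likely, so P = 6 × 45/646 = 135/323.

135/323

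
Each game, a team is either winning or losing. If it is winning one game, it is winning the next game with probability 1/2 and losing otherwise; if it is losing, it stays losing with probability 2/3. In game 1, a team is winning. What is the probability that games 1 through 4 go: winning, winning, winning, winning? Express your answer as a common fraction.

1/8

Game 1 is given. For each transition, use the conditional probability from the current state:
P(winning | winning) = 1/2; P(winning | winning) = 1/2; P(winning | winning) = 1/2.
P = 1/2 × 1/2 × 1/2 = 1/8.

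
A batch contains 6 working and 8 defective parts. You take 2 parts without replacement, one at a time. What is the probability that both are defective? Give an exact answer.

4/13

P = 8/14 × 7/13 = 56/182 = 4/13.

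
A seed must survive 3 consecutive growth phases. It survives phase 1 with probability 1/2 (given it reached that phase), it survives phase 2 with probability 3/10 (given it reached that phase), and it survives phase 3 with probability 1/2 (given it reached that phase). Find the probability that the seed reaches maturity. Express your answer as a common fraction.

3/40

The events are sequential, so multiply the conditional probabilities:
P = 1/2 × 3/10 × 1/2 = 3/40.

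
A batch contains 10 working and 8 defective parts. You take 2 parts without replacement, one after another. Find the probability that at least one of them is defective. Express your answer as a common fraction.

P(no defective) = 10/18 × 9/17 = 90/306 = 5/17.
P(at least one) = 1 − 5/17 = 12/17.

12/17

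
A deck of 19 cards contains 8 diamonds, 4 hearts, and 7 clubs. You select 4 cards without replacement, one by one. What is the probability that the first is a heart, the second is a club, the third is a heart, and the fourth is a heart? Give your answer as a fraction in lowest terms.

7/3876

Each draw changes the counts, so multiply the conditional probabilities along the sequence:
P = 4/19 × 7/18 × 3/17 × 2/16 = 168/93024 = 7/3876.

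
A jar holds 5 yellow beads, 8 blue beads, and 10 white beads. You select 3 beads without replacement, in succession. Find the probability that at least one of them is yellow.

955/1771

P(no yellow) = 18/23 × 17/22 × 16/21 = 4896/10626 = 816/1771.
P(at least one) = 1 − 816/1771 = 955/1771.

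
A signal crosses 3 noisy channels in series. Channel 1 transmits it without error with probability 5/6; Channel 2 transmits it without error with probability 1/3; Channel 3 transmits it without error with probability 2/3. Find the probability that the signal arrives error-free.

Multiplying along the chain,
P = 5/6 × 1/3 × 2/3 = 10/54 = 5/27.

5/27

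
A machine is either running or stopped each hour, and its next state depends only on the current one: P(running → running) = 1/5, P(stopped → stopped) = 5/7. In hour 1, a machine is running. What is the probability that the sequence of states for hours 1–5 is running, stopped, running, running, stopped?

Hour 1 is given. For each transition, use the conditional probability from the current state:
P(stopped | running) = 4/5; P(running | stopped) = 2/7; P(running | running) = 1/5; P(stopped | running) = 4/5.
P = 4/5 × 2/7 × 1/5 × 4/5 = 32/875.

32/875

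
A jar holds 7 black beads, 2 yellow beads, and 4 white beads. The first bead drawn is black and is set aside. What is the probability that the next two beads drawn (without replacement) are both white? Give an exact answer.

1/11

After the first draw, 4 of the remaining 12 beads are white.
P = 4/12 × 3/11 = 12/132 = 1/11.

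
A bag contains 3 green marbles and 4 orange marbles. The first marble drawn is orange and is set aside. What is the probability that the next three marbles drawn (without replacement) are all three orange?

1/20

After the first draw, 3 of the remaining 6 marbles are orange.
P = 3/6 × 2/5 × 1/4 = 6/120 = 1/20.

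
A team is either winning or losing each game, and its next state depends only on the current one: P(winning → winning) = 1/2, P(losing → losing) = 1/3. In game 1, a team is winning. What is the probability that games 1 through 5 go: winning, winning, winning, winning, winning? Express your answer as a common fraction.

Game 1 is given. For each transition, use the conditional probability from the current state:
P(winning | winning) = 1/2; P(winning | winning) = 1/2; P(winning | winning) = 1/2; P(winning | winning) = 1/2.
P = 1/2 × 1/2 × 1/2 × 1/2 = 1/16.

1/16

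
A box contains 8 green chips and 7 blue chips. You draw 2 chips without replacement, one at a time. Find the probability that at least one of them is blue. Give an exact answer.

P(no blue) = 8/15 × 7/14 = 56/210 = 4/15.
P(at least one) = 1 − 4/15 = 11/15.

11/15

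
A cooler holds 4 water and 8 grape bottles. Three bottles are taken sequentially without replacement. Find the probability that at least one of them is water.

P(no water) = 8/12 × 7/11 × 6/10 = 336/1320 = 14/55.
P(at least one) = 1 − 14/55 = 41/55.

41/55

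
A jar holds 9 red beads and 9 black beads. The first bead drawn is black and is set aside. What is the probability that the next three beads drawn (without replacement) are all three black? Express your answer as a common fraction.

With the first bead removed, 8 black remain out of 17.
P = 8/17 × 7/16 × 6/15 = 336/4080 = 7/85.

7/85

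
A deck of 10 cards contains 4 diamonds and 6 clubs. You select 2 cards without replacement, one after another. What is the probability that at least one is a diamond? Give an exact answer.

2/3

P(no diamonds) = 6/10 × 5/9 = 30/90 = 1/3.
P(at least one) = 1 − 1/3 = 2/3.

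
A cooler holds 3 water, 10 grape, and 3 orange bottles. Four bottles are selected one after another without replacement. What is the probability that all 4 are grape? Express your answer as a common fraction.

3/26

P(all grape) = 10/16 × 9/15 × 8/14 × 7/13 = 5040/43680 = 3/26.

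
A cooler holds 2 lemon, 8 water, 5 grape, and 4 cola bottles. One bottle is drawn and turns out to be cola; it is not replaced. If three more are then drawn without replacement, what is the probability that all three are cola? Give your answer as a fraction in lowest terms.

1/816

After the first draw, 3 of the remaining 18 bottles are cola.
P = 3/18 × 2/17 × 1/16 = 6/4896 = 1/816.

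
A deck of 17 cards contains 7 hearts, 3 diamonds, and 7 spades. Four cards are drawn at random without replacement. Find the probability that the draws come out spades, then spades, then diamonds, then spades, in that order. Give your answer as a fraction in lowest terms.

Each draw changes the counts, so multiply the conditional probabilities along the sequence:
P = 7/17 × 6/16 × 3/15 × 5/14 = 630/57120 = 3/272.

3/272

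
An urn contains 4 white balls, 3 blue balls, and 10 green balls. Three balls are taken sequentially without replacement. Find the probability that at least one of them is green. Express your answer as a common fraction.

P(no green) = 7/17 × 6/16 × 5/15 = 210/4080 = 7/136.
P(at least one) = 1 − 7/136 = 129/136.

129/136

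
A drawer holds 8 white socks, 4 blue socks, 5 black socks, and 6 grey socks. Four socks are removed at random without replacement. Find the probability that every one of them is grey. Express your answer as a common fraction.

3/1771

P(all grey) = 6/23 × 5/22 × 4/21 × 3/20 = 360/212520 = 3/1771.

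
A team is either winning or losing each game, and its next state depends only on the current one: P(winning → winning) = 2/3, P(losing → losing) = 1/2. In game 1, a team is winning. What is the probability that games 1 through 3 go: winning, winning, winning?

Game 1 is given. For each transition, use the conditional probability from the current state:
P(winning | winning) = 2/3; P(winning | winning) = 2/3.
P = 2/3 × 2/3 = 4/9.

4/9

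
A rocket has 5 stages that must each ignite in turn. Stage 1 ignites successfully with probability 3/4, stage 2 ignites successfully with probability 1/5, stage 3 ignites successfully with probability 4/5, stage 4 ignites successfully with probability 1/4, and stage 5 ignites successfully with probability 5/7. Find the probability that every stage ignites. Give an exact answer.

3/140

Multiplying along the chain,
P = 3/4 × 1/5 × 4/5 × 1/4 × 5/7 = 60/2800 = 3/140.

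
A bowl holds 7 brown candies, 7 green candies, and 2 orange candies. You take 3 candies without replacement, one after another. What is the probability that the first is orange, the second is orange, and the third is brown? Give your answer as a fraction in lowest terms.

1/240

Multiply the probability of each draw given the previous ones:
P = 2/16 × 1/15 × 7/14 = 14/3360 = 1/240.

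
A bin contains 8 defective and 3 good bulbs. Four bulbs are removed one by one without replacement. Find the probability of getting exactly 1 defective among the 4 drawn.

One ordering (defective drawn first) has probability 8/11 × 3/10 × 2/9 × 1/8 = 48/7920 = 1/165.
There are C(4,1) = 4 such orderings, each equally likely, so P = 4 × 1/165 = 4/165.

4/165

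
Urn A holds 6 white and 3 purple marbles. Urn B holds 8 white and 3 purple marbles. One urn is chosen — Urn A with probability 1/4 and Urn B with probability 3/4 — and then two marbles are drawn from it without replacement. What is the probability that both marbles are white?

From Urn A: P(both white) = (6/9)(5/8) = 5/12.
From Urn B: P(both white) = (8/11)(7/10) = 28/55.
Total probability = (1/4)(5/12) + (3/4)(28/55) = 1283/2640.

1283/2640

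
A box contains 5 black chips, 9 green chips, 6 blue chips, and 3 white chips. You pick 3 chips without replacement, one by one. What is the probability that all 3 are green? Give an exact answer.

P = 9/23 × 8/22 × 7/21 = 504/10626 = 12/253.

12/253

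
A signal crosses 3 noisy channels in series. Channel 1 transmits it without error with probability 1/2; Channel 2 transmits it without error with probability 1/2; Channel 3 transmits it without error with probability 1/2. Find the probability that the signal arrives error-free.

Multiplying along the chain,
P = 1/2 × 1/2 × 1/2 = 1/8.

1/8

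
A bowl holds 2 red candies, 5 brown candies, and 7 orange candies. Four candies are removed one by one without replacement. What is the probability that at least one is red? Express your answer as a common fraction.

46/91

P(no red) = 12/14 × 11/13 × 10/12 × 9/11 = 11880/24024 = 45/91.
P(at least one) = 1 − 45/91 = 46/91.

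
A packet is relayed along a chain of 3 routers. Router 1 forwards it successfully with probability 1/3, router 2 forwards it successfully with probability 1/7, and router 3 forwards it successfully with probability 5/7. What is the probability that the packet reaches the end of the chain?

5/147

Each stage is reached only if all earlier stages succeed, so
P = 1/3 × 1/7 × 5/7 = 5/147.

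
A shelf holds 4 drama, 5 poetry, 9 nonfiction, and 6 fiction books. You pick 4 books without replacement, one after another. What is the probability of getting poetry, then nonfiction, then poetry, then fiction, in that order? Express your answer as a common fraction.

Each draw changes the counts, so multiply the conditional probabilities along the sequence:
P = 5/24 × 9/23 × 4/22 × 6/21 = 1080/255024 = 15/3542.

15/3542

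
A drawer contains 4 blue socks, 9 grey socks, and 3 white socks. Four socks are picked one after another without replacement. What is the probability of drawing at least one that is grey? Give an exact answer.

51/52

P(no grey) = 7/16 × 6/15 × 5/14 × 4/13 = 840/43680 = 1/52.
P(at least one) = 1 − 1/52 = 51/52.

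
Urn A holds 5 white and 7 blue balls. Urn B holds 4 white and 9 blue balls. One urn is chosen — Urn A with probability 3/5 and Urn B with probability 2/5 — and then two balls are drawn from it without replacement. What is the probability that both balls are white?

From Urn A: P(both white) = (5/12)(4/11) = 5/33.
From Urn B: P(both white) = (4/13)(3/12) = 1/13.
Total probability = (3/5)(5/33) + (2/5)(1/13) = 87/715.

87/715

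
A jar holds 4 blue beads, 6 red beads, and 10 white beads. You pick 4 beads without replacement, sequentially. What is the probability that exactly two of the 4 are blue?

48/323

One ordering (blue drawn first) has probability 4/20 × 3/19 × 16/18 × 15/17 = 2880/116280 = 8/323.
There are C(4,2) = 6 such orderings, each equally likely, so P = 6 × 8/323 = 48/323.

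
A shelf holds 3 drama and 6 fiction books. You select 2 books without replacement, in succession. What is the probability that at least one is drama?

P(no drama) = 6/9 × 5/8 = 30/72 = 5/12.
P(at least one) = 1 − 5/12 = 7/12.

7/12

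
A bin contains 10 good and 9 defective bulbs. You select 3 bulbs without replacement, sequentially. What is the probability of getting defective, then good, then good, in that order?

Multiply the probability of each draw given the previous ones:
P = 9/19 × 10/18 × 9/17 = 810/5814 = 45/323.

45/323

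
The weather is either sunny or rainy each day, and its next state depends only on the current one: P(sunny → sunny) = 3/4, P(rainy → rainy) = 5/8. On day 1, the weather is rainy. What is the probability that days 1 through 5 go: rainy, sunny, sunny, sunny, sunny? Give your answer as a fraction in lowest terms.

Day 1 is given. For each transition, use the conditional probability from the current state:
P(sunny | rainy) = 3/8; P(sunny | sunny) = 3/4; P(sunny | sunny) = 3/4; P(sunny | sunny) = 3/4.
P = 3/8 × 3/4 × 3/4 × 3/4 = 81/512.

81/512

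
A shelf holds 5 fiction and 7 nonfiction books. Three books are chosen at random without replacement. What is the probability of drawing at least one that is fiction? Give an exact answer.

37/44

P(no fiction) = 7/12 × 6/11 × 5/10 = 210/1320 = 7/44.
P(at least one) = 1 − 7/44 = 37/44.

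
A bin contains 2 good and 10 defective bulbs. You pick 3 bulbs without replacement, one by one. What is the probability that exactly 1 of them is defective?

One ordering (defective drawn first) has probability 10/12 × 2/11 × 1/10 = 20/1320 = 1/66.
There are C(3,1) = 3 such orderings, each equally likely, so P = 3 × 1/66 = 1/22.

1/22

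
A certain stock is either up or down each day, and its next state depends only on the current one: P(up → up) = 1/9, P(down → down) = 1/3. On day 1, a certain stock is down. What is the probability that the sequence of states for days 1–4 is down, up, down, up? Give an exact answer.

32/81

Day 1 is given. For each transition, use the conditional probability from the current state:
P(up | down) = 2/3; P(down | up) = 8/9; P(up | down) = 2/3.
P = 2/3 × 8/9 × 2/3 = 32/81.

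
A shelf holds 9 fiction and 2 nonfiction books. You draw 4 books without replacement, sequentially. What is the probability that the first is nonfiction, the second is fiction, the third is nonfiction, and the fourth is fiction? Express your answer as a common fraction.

Chain rule:
P = 2/11 × 9/10 × 1/9 × 8/8 = 144/7920 = 1/55.

1/55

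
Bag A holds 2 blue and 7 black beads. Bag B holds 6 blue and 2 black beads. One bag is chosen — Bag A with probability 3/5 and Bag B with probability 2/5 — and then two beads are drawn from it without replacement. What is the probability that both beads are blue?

From Bag A: P(both blue) = (2/9)(1/8) = 1/36.
From Bag B: P(both blue) = (6/8)(5/7) = 15/28.
Total probability = (3/5)(1/36) + (2/5)(15/28) = 97/420.

97/420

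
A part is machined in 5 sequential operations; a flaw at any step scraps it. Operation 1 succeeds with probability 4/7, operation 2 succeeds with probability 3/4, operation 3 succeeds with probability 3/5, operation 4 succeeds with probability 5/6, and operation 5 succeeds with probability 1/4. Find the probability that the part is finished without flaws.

The events are sequential, so multiply the conditional probabilities:
P = 4/7 × 3/4 × 3/5 × 5/6 × 1/4 = 180/3360 = 3/56.

3/56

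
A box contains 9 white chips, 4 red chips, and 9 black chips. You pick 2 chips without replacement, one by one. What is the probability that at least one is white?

51/77

P(no white) = 13/22 × 12/21 = 156/462 = 26/77.
P(at least one) = 1 − 26/77 = 51/77.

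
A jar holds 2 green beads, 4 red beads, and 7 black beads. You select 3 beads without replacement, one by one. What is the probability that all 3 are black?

35/286

P(every draw is black) = 7/13 × 6/12 × 5/11 = 210/1716 = 35/286.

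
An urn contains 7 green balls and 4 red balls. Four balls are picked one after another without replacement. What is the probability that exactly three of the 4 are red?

One ordering (red drawn first) has probability 4/11 × 3/10 × 2/9 × 7/8 = 168/7920 = 7/330.
There are C(4,3) = 4 such orderings, each equally likely, so P = 4 × 7/330 = 14/165.

14/165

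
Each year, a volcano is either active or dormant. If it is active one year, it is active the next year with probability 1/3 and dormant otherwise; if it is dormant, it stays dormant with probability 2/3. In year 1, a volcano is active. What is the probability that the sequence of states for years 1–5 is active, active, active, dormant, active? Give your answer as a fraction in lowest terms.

Year 1 is given. For each transition, use the conditional probability from the current state:
P(active | active) = 1/3; P(active | active) = 1/3; P(dormant | active) = 2/3; P(active | dormant) = 1/3.
P = 1/3 × 1/3 × 2/3 × 1/3 = 2/81.

2/81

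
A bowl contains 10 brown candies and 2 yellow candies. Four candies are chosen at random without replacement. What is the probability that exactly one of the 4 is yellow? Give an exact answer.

16/33

One ordering (yellow drawn first) has probability 2/12 × 10/11 × 9/10 × 8/9 = 1440/11880 = 4/33.
There are C(4,1) = 4 such orderings, each equally likely, so P = 4 × 4/33 = 16/33.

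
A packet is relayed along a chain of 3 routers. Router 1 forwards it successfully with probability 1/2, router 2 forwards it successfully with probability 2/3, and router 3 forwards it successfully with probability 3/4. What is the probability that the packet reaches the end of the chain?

The events are sequential, so multiply the conditional probabilities:
P = 1/2 × 2/3 × 3/4 = 6/24 = 1/4.

1/4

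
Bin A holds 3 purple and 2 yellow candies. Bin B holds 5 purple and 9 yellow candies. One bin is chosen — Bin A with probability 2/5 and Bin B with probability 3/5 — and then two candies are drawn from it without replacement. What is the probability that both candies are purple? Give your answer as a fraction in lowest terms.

423/2275

From Bin A: P(both purple) = (3/5)(2/4) = 3/10.
From Bin B: P(both purple) = (5/14)(4/13) = 10/91.
Total probability = (2/5)(3/10) + (3/5)(10/91) = 423/2275.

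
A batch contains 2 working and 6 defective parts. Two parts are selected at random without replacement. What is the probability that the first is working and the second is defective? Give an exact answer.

Chain rule:
P = 2/8 × 6/7 = 12/56 = 3/14.

3/14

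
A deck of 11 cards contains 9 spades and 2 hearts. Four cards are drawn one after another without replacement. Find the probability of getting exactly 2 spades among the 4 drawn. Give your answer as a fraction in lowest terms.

6/55

One ordering (spades drawn first) has probability 9/11 × 8/10 × 2/9 × 1/8 = 144/7920 = 1/55.
There are C(4,2) = 6 such orderings, each equally likely, so P = 6 × 1/55 = 6/55.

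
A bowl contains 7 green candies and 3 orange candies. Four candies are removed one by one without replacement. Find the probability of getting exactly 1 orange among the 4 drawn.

One ordering (orange drawn first) has probability 3/10 × 7/9 × 6/8 × 5/7 = 630/5040 = 1/8.
There are C(4,1) = 4 such orderings, each equally likely, so P = 4 × 1/8 = 1/2.

1/2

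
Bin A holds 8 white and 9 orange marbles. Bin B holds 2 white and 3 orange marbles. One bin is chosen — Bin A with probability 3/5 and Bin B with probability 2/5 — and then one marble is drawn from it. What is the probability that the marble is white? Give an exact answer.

From Bin A: P(white) = 8/17.
From Bin B: P(white) = 2/5.
Total probability = (3/5)(8/17) + (2/5)(2/5) = 188/425.

188/425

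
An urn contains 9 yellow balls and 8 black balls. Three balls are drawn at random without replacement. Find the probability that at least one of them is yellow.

78/85

P(no yellow) = 8/17 × 7/16 × 6/15 = 336/4080 = 7/85.
P(at least one) = 1 − 7/85 = 78/85.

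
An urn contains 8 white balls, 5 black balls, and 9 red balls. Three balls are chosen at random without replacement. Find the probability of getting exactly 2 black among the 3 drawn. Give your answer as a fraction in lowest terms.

17/154

One ordering (black drawn first) has probability 5/22 × 4/21 × 17/20 = 340/9240 = 17/462.
There are C(3,2) = 3 such orderings, each equally likely, so P = 3 × 17/462 = 17/154.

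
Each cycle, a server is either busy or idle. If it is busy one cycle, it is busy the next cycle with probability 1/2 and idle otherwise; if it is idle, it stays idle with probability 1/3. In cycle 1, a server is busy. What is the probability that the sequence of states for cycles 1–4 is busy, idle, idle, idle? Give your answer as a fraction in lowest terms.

Cycle 1 is given. For each transition, use the conditional probability from the current state:
P(idle | busy) = 1/2; P(idle | idle) = 1/3; P(idle | idle) = 1/3.
P = 1/2 × 1/3 × 1/3 = 1/18.

1/18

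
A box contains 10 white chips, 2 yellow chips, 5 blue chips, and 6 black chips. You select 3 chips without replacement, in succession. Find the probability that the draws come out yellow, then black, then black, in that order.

Multiply the probability of each draw given the previous ones:
P = 2/23 × 6/22 × 5/21 = 60/10626 = 10/1771.

10/1771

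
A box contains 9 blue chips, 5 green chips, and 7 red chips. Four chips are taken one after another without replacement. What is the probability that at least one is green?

119/171

P(no green) = 16/21 × 15/20 × 14/19 × 13/18 = 43680/143640 = 52/171.
P(at least one) = 1 − 52/171 = 119/171.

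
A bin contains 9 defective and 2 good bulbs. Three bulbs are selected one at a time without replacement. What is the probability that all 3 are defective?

P = 9/11 × 8/10 × 7/9 = 504/990 = 28/55.

28/55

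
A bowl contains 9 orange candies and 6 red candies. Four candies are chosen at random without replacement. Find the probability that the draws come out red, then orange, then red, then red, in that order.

3/91

Each draw changes the counts, so multiply the conditional probabilities along the sequence:
P = 6/15 × 9/14 × 5/13 × 4/12 = 1080/32760 = 3/91.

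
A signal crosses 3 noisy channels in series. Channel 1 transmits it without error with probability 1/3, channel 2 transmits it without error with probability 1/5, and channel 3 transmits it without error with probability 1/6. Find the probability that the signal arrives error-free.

1/90

The events are sequential, so multiply the conditional probabilities:
P = 1/3 × 1/5 × 1/6 = 1/90.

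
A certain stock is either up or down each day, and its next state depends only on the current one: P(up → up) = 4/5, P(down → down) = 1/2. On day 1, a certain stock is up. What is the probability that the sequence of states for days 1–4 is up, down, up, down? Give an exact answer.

1/50

Day 1 is given. For each transition, use the conditional probability from the current state:
P(down | up) = 1/5; P(up | down) = 1/2; P(down | up) = 1/5.
P = 1/5 × 1/2 × 1/5 = 1/50.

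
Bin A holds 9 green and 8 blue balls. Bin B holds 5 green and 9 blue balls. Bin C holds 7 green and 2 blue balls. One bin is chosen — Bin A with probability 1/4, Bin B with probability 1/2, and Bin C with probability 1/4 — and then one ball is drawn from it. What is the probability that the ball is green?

From Bin A: P(green) = 9/17.
From Bin B: P(green) = 5/14.
From Bin C: P(green) = 7/9.
Total probability = (1/4)(9/17) + (1/2)(5/14) + (1/4)(7/9) = 2165/4284.

2165/4284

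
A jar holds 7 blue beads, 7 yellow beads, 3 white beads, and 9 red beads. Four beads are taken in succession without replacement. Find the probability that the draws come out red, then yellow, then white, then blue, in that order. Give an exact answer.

441/119600

Each draw changes the counts, so multiply the conditional probabilities along the sequence:
P = 9/26 × 7/25 × 3/24 × 7/23 = 1323/358800 = 441/119600.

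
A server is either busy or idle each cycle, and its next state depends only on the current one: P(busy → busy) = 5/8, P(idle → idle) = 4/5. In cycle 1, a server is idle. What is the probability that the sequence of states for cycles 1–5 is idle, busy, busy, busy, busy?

25/512

Cycle 1 is given. For each transition, use the conditional probability from the current state:
P(busy | idle) = 1/5; P(busy | busy) = 5/8; P(busy | busy) = 5/8; P(busy | busy) = 5/8.
P = 1/5 × 5/8 × 5/8 × 5/8 = 125/2560 = 25/512.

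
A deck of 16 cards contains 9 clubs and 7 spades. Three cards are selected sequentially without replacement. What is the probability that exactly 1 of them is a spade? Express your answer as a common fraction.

One ordering (a spade drawn first) has probability 7/16 × 9/15 × 8/14 = 504/3360 = 3/20.
There are C(3,1) = 3 such orderings, each equally likely, so P = 3 × 3/20 = 9/20.

9/20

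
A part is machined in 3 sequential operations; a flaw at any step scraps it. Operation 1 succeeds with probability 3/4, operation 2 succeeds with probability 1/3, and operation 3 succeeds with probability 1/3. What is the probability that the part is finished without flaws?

Multiplying along the chain,
P = 3/4 × 1/3 × 1/3 = 3/36 = 1/12.

1/12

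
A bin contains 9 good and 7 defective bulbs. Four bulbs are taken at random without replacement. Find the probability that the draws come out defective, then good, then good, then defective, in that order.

9/130

Each draw changes the counts, so multiply the conditional probabilities along the sequence:
P = 7/16 × 9/15 × 8/14 × 6/13 = 3024/43680 = 9/130.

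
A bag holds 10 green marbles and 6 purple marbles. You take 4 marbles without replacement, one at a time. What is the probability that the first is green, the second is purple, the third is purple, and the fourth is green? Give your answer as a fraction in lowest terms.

45/728

Each draw changes the counts, so multiply the conditional probabilities along the sequence:
P = 10/16 × 6/15 × 5/14 × 9/13 = 2700/43680 = 45/728.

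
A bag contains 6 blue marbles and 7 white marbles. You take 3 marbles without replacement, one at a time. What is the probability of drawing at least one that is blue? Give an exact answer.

P(no blue) = 7/13 × 6/12 × 5/11 = 210/1716 = 35/286.
P(at least one) = 1 − 35/286 = 251/286.

251/286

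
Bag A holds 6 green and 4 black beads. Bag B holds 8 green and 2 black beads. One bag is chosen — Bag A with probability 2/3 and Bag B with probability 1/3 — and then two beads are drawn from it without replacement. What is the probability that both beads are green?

From Bag A: P(both green) = (6/10)(5/9) = 1/3.
From Bag B: P(both green) = (8/10)(7/9) = 28/45.
Total probability = (2/3)(1/3) + (1/3)(28/45) = 58/135.

58/135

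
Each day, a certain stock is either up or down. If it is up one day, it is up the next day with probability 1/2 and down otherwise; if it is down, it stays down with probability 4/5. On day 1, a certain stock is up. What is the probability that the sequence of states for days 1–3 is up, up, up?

1/4

Day 1 is given. For each transition, use the conditional probability from the current state:
P(up | up) = 1/2; P(up | up) = 1/2.
P = 1/2 × 1/2 = 1/4.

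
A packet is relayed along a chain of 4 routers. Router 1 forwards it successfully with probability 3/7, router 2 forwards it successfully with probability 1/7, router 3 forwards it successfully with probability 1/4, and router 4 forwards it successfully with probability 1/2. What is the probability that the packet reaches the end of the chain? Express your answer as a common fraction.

Multiplying along the chain,
P = 3/7 × 1/7 × 1/4 × 1/2 = 3/392.

3/392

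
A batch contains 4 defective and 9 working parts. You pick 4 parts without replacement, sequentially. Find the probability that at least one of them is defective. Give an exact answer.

P(no defective) = 9/13 × 8/12 × 7/11 × 6/10 = 3024/17160 = 126/715.
P(at least one) = 1 − 126/715 = 589/715.

589/715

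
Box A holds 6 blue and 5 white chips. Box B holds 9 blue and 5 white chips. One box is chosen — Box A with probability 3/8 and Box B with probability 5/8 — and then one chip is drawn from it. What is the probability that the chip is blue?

747/1232

From Box A: P(blue) = 6/11.
From Box B: P(blue) = 9/14.
Total probability = (3/8)(6/11) + (5/8)(9/14) = 747/1232.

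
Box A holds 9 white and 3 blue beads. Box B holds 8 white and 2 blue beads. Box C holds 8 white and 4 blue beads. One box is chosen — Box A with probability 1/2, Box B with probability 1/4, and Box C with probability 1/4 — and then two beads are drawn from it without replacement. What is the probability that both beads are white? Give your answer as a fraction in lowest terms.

529/990

From Box A: P(both white) = (9/12)(8/11) = 6/11.
From Box B: P(both white) = (8/10)(7/9) = 28/45.
From Box C: P(both white) = (8/12)(7/11) = 14/33.
Total probability = (1/2)(6/11) + (1/4)(28/45) + (1/4)(14/33) = 529/990.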